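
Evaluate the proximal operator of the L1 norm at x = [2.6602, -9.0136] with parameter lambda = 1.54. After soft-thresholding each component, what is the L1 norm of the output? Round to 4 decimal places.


Soft-thresholding with lambda = 1.54:
prox(2.6602) = sign(2.6602)*max(|2.6602| - 1.54, 0) = 1.1202
prox(-9.0136) = sign(-9.0136)*max(|-9.0136| - 1.54, 0) = -7.4736
prox(x) = [1.1202, -7.4736]
||prox(x)||_1 = 1.1202 + 7.4736 = 8.5938


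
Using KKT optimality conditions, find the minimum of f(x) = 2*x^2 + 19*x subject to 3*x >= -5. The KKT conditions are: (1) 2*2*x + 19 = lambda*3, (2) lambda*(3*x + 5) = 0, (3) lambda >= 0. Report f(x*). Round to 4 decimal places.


Step 1: Try lambda = 0 (constraint inactive).
x_unc = -19/(2*2) = -4.75
Check: 3*-4.75 = -14.25 < -5 -- violated!
Step 2: Constraint must be active: 3*x = -5
x* = -5/3 = -1.6667 (rounded; the exact value -5/3 is used below)
lambda = (2*2*(-5/3) + 19)/3 = 4.1111
Step 3: Compute optimal value.
f(x*) = 2*(-5/3)^2 + 19*(-5/3) = -26.1111


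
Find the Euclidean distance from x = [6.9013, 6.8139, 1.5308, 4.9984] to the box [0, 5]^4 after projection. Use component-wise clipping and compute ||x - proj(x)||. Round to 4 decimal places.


Project each component onto [0, 5].
clip(6.9013) = 5.0, clip(6.8139) = 5.0, clip(1.5308) = 1.5308, clip(4.9984) = 4.9984
Projection = [5.0, 5.0, 1.5308, 4.9984]
Squared diffs: [3.6149, 3.2902, 0.0, 0.0]
Distance = sqrt(6.9051) = 2.6278


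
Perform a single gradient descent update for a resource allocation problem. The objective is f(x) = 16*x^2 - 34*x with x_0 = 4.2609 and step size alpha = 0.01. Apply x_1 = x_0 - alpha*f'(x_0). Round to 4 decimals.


We compute the gradient at x_0 and apply the update.
f'(x) = 32*x - 34
f'(4.2609) = 32*4.2609 - 34 = 102.3488
x_1 = 4.2609 - 0.01*102.3488 = 3.2374


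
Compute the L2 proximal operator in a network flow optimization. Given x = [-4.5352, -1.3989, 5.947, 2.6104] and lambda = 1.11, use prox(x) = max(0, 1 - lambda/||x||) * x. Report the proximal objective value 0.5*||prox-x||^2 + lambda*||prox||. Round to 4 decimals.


Step 1: Compute ||x||.
||x|| = 8.044
Step 2: Compute scaling factor.
scale = max(0, 1 - 1.11/8.044) = 0.862
Step 3: prox(x) = [-3.9094, -1.2059, 5.1264, 2.2502]
||prox(x)|| = 6.934
Step 4: Proximal objective.
0.5*||prox-x||^2 = 0.6161
lambda*||prox|| = 7.6967
Total = 8.3128


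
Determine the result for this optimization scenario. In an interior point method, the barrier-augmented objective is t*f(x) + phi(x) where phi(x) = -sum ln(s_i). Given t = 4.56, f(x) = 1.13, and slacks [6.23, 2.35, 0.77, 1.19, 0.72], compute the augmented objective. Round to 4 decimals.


Step 1: Compute log-barrier.
ln values: [1.8294, 0.8544, -0.2614, 0.174, -0.3285]
phi = -(1.8294 + 0.8544 - 0.2614 + 0.174 - 0.3285) = -2.2679
Step 2: Compute augmented objective.
t*f(x) = 4.56*1.13 = 5.1528
Total = 5.1528 - 2.2679 = 2.8849


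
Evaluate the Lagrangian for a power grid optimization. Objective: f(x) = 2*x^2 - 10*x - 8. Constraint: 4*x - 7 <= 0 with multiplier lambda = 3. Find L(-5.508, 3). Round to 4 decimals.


Step 1: Evaluate f(x).
f(-5.508) = 2*(-5.508)^2 - 10*(-5.508) - 8 = 107.7561
Step 2: Evaluate g(x).
g(-5.508) = 4*-5.508 - 7 = -29.032
Step 3: Compute Lagrangian.
L = 107.7561 + 3*-29.032 = 20.6601


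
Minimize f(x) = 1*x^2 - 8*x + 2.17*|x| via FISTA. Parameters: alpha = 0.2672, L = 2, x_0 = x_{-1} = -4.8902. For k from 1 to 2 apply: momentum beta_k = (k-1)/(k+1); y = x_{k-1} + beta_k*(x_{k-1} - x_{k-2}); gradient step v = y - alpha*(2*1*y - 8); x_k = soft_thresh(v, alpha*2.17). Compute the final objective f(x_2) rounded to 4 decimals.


FISTA on f(x) = 1*x^2 - 8*x + 2.17*|x|
L = 2, alpha = 0.2672
Iteration 1: beta = 0.0, y = -4.8902 + 0.0*(-4.8902 + 4.8902) = -4.8902
  grad(y) = -17.7804, v = y - alpha*grad = -0.1393
  prox(v) = soft_thresh(-0.1393, 0.5798) = 0.0
Iteration 2: beta = 0.3333, y = 0.0 + 0.3333*(0.0 + 4.8902) = 1.6301
  grad(y) = -4.7399, v = y - alpha*grad = 2.8966
  prox(v) = soft_thresh(2.8966, 0.5798) = 2.3167
f(x_2) = 1*2.3167^2 - 8*2.3167 + 2.17*|2.3167| = -8.1393


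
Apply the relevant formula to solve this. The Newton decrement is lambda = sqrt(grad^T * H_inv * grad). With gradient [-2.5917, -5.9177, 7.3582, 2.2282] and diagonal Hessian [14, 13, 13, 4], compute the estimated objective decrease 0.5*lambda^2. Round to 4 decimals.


Step 1: H is diagonal, so H^(-1) * g = [-0.1851, -0.4552, 0.566, 0.5571].
Step 2: g^T H^(-1) g = sum_i g_i^2 / H_ii
  = (-2.5917)^2/14 + (-5.9177)^2/13 + (7.3582)^2/13 + (2.2282)^2/4
  = 0.4798 + 2.6938 + 4.1649 + 1.2412 = 8.5796
Step 3: Objective decrease = 0.5 * g^T H^(-1) g = 4.2898


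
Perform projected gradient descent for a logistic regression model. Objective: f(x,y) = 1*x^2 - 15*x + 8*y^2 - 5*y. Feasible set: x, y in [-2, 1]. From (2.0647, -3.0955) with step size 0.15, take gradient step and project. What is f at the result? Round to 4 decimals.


Step 1: Compute gradient at (2.0647, -3.0955).
grad_x = 2*1*2.0647 - 15 = -10.8706
grad_y = 2*8*-3.0955 - 5 = -54.528
Step 2: Gradient step.
x_raw = 2.0647 - 0.15*-10.8706 = 3.6953
y_raw = -3.0955 - 0.15*-54.528 = 5.0837
Step 3: Project onto [-2, 1].
x_proj = clip(3.6953) = 1.0
y_proj = clip(5.0837) = 1.0
Step 4: Evaluate f.
f(1.0, 1.0) = -11.0


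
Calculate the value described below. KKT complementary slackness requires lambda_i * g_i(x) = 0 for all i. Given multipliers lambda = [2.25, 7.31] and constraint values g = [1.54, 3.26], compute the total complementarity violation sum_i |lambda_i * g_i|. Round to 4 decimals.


KKT complementary slackness check:
lambda_1 * g_1 = 2.25 * 1.54 = 3.465
lambda_2 * g_2 = 7.31 * 3.26 = 23.8306
Total violation = 3.465 + 23.8306 = 27.2956


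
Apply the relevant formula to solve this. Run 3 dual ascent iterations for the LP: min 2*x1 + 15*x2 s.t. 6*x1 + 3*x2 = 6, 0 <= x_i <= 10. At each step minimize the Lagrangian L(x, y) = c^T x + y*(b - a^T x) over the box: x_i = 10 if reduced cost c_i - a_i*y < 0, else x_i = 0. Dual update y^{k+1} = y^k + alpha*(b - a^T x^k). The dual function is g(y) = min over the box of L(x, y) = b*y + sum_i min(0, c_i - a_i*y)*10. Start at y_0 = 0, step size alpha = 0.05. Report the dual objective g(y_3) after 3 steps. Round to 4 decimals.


Dual ascent for LP: min 2*x1 + 15*x2, 6*x1 + 3*x2 = 6, 0 <= x_i <= 10
Step 1: y^k = 0.0, reduced costs: (2.0, 15.0)
  x^k = (0.0, 0.0), subgradient = b - a^T x = 6.0
  y^{k+1} = 0.0 + 0.05*6.0 = 0.3
Step 2: y^k = 0.3, reduced costs: (0.2, 14.1)
  x^k = (0.0, 0.0), subgradient = b - a^T x = 6.0
  y^{k+1} = 0.3 + 0.05*6.0 = 0.6
Step 3: y^k = 0.6, reduced costs: (-1.6, 13.2)
  x^k = (10.0, 0.0), subgradient = b - a^T x = -54.0
  y^{k+1} = 0.6 + 0.05*-54.0 = -2.1
Dual objective at y_3 = -2.1: reduced costs (14.6, 21.3), box minimizer x = (0.0, 0.0)
g(y_3) = b*y + (c1 - a1*y)*x1 + (c2 - a2*y)*x2 = 6*(-2.1) + 14.6*0.0 + 21.3*0.0 = -12.6 + 0.0 + 0.0 = -12.6


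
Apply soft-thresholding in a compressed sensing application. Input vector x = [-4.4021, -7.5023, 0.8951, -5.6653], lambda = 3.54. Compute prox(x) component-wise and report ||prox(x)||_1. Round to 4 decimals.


Soft-thresholding with lambda = 3.54:
prox(-4.4021) = sign(-4.4021)*max(|-4.4021| - 3.54, 0) = -0.8621
prox(-7.5023) = sign(-7.5023)*max(|-7.5023| - 3.54, 0) = -3.9623
prox(0.8951) = sign(0.8951)*max(|0.8951| - 3.54, 0) = 0.0
prox(-5.6653) = sign(-5.6653)*max(|-5.6653| - 3.54, 0) = -2.1253
prox(x) = [-0.8621, -3.9623, 0.0, -2.1253]
||prox(x)||_1 = 0.8621 + 3.9623 + 0.0 + 2.1253 = 6.9497


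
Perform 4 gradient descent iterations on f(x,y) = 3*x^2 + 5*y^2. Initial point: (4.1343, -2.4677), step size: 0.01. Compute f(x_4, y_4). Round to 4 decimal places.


Gradient descent on f(x,y) = 3*x^2 + 5*y^2.
Starting point: (4.1343, -2.4677), alpha = 0.01
Step 1: grad_x = 2*3*4.1343 = 24.8058, grad_y = 2*5*-2.4677 = -24.677
  x_1 = 4.1343 - 0.01*24.8058 = 3.8862
  y_1 = -2.4677 - 0.01*-24.677 = -2.2209
Step 2: grad_x = 2*3*3.8862 = 23.3175, grad_y = 2*5*-2.2209 = -22.2093
  x_2 = 3.8862 - 0.01*23.3175 = 3.6531
  y_2 = -2.2209 - 0.01*-22.2093 = -1.9988
Step 3: grad_x = 2*3*3.6531 = 21.9184, grad_y = 2*5*-1.9988 = -19.9884
  x_3 = 3.6531 - 0.01*21.9184 = 3.4339
  y_3 = -1.9988 - 0.01*-19.9884 = -1.799
Step 4: grad_x = 2*3*3.4339 = 20.6033, grad_y = 2*5*-1.799 = -17.9895
  x_4 = 3.4339 - 0.01*20.6033 = 3.2279
  y_4 = -1.799 - 0.01*-17.9895 = -1.6191
f(3.2279, -1.6191) = 3*3.2279^2 + 5*(-1.6191)^2 = 44.3638


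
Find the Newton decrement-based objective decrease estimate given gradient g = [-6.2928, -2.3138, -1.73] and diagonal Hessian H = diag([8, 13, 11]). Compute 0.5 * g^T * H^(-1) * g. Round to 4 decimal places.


Step 1: H is diagonal, so H^(-1) * g = [-0.7866, -0.178, -0.1573].
Step 2: g^T H^(-1) g = sum_i g_i^2 / H_ii
  = (-6.2928)^2/8 + (-2.3138)^2/13 + (-1.73)^2/11
  = 4.9499 + 0.4118 + 0.2721 = 5.6338
Step 3: Objective decrease = 0.5 * g^T H^(-1) g = 2.8169


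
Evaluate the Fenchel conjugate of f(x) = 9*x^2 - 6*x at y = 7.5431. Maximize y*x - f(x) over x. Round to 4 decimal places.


f*(y) = sup_x {y*x - a*x^2 - b*x} = sup_x {(y-b)*x - a*x^2}
FOC: (y - b) - 2a*x = 0 => x* = (y - b)/(2a)
x* = (7.5431 + 6)/(2*9) = 0.7524
f*(7.5431) = (y-b)^2/(4a) = (7.5431 + 6)^2/(4*9)
= 183.4156/36 = 5.0949


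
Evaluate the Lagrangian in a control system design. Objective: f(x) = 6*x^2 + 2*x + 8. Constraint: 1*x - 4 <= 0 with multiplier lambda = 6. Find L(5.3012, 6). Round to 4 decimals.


Step 1: Evaluate f(x).
f(5.3012) = 6*5.3012^2 + 2*5.3012 + 8 = 187.2187
Step 2: Evaluate g(x).
g(5.3012) = 1*5.3012 - 4 = 1.3012
Step 3: Compute Lagrangian.
L = 187.2187 + 6*1.3012 = 195.0259


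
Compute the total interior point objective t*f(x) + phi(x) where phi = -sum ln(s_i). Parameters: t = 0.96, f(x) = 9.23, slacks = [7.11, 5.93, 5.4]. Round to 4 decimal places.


Step 1: Compute log-barrier.
ln values: [1.9615, 1.78, 1.6864]
phi = -(1.9615 + 1.78 + 1.6864) = -5.4279
Step 2: Compute augmented objective.
t*f(x) = 0.96*9.23 = 8.8608
Total = 8.8608 - 5.4279 = 3.4329


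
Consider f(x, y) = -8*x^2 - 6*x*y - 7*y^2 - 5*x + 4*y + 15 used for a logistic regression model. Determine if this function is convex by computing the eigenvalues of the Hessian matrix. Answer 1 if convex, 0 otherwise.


The Hessian of f(x,y) = -8*x^2 - 6*x*y - 7*y^2 - 5*x + 4*y + 15 is:
H = [[-16, -6], [-6, -14]]
Trace = -16 - 14 = -30
Determinant = -16*-14 - (-6)^2 = 188
Discriminant = (-30)^2 - 4*188 = 148.0
Eigenvalues: lambda_1 = -21.0828, lambda_2 = -8.9172
The function is not convex.

0


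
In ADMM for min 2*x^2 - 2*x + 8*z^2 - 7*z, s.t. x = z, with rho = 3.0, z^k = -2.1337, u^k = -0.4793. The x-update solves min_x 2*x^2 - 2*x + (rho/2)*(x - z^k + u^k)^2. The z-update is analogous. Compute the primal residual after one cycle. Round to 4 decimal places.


ADMM iteration with rho = 3.0, z^k = -2.1337, u^k = -0.4793
Step 1: x-update.
Minimize 2*x^2 - 2*x + (3.0/2)*(x + 2.1337 - 0.4793)^2
FOC: (2*2 + 3.0)*x = 2 + 3.0*(-2.1337 + 0.4793)
x^{k+1} = -0.4233
Step 2: z-update.
Minimize 8*z^2 - 7*z + (3.0/2)*(-0.4233 - z - 0.4793)^2
FOC: (2*8 + 3.0)*z = 7 + 3.0*(-0.4233 - 0.4793)
z^{k+1} = 0.2259
Step 3: u-update.
u^{k+1} = -0.4793 - 0.4233 - 0.2259 = -1.1285
Step 4: Primal residual = |-0.4233 - 0.2259| = 0.6492


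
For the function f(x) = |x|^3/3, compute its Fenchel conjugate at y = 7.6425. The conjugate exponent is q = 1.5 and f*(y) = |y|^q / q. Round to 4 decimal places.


The conjugate exponent q satisfies 1/p + 1/q = 1.
p = 3, so q = 3/(3 - 1) = 1.5
|y|^q = 7.6425^1.5 = 21.1277
f*(7.6425) = 21.1277 / 1.5 = 14.0852


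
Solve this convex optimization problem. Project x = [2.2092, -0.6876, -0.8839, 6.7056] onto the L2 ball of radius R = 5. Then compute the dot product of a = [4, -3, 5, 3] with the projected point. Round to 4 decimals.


Step 1: Compute ||x|| (intermediates to 6 decimals).
||x|| = sqrt(2.2092^2 + (-0.6876)^2 + (-0.8839)^2 + 6.7056^2) = 7.148406
Step 2: Project.
Since ||x|| > R, scale = R/||x|| = 5/7.148406 = 0.699457, proj(x) = scale * x
proj(x) = [1.54524, -0.480947, -0.61825, 4.690279]
Step 3: Dot product.
a^T * proj(x) = 4*1.54524 - 3*(-0.480947) + 5*(-0.61825) + 3*4.690279 = 18.6034


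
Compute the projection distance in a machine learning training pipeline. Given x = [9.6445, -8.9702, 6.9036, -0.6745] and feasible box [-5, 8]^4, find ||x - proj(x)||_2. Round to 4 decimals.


Project each component onto [-5, 8].
clip(9.6445) = 8.0, clip(-8.9702) = -5.0, clip(6.9036) = 6.9036, clip(-0.6745) = -0.6745
Projection = [8.0, -5.0, 6.9036, -0.6745]
Squared diffs: [2.7044, 15.7625, 0.0, 0.0]
Distance = sqrt(18.4669) = 4.2973


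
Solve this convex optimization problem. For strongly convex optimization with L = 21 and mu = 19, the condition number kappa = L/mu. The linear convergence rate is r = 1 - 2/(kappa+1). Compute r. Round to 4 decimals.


Step 1: Compute the condition number.
kappa = L/mu = 21/19 = 1.1053
Step 2: Compute the convergence rate.
r = 1 - 2/(kappa + 1) = 1 - 2*mu/(L + mu) = (L - mu)/(L + mu) = 2/40 = 0.05


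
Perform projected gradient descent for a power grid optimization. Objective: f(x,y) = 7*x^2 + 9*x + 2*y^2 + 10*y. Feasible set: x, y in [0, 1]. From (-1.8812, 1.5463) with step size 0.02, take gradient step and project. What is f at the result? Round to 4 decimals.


Step 1: Compute gradient at (-1.8812, 1.5463).
grad_x = 2*7*-1.8812 + 9 = -17.3368
grad_y = 2*2*1.5463 + 10 = 16.1852
Step 2: Gradient step.
x_raw = -1.8812 - 0.02*-17.3368 = -1.5345
y_raw = 1.5463 - 0.02*16.1852 = 1.2226
Step 3: Project onto [0, 1].
x_proj = clip(-1.5345) = 0.0
y_proj = clip(1.2226) = 1.0
Step 4: Evaluate f.
f(0.0, 1.0) = 12.0


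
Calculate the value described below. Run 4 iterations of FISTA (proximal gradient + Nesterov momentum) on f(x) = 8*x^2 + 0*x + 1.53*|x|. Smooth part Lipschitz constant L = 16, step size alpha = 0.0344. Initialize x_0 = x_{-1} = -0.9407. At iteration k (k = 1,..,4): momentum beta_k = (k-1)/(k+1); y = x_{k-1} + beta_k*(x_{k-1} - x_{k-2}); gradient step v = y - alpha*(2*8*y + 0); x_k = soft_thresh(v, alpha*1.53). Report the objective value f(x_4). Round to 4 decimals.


FISTA on f(x) = 8*x^2 + 0*x + 1.53*|x|
L = 16, alpha = 0.0344
Iteration 1: beta = 0.0, y = -0.9407 + 0.0*(-0.9407 + 0.9407) = -0.9407
  grad(y) = -15.0512, v = y - alpha*grad = -0.4229
  prox(v) = soft_thresh(-0.4229, 0.0526) = -0.3703
Iteration 2: beta = 0.3333, y = -0.3703 + 0.3333*(-0.3703 + 0.9407) = -0.1802
  grad(y) = -2.8828, v = y - alpha*grad = -0.081
  prox(v) = soft_thresh(-0.081, 0.0526) = -0.0284
Iteration 3: beta = 0.5, y = -0.0284 + 0.5*(-0.0284 + 0.3703) = 0.1426
  grad(y) = 2.2815, v = y - alpha*grad = 0.0641
  prox(v) = soft_thresh(0.0641, 0.0526) = 0.0115
Iteration 4: beta = 0.6, y = 0.0115 + 0.6*(0.0115 + 0.0284) = 0.0354
  grad(y) = 0.5662, v = y - alpha*grad = 0.0159
  prox(v) = soft_thresh(0.0159, 0.0526) = 0.0
f(x_4) = 8*0.0^2 + 0*0.0 + 1.53*|0.0| = 0.0


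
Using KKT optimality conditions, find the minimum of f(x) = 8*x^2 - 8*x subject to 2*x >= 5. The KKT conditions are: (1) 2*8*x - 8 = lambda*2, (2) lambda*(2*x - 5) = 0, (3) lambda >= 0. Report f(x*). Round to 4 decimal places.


Step 1: Try lambda = 0 (constraint inactive).
x_unc = 8/(2*8) = 0.5
Check: 2*0.5 = 1.0 < 5 -- violated!
Step 2: Constraint must be active: 2*x = 5
x* = 5/2 = 2.5
lambda = (2*8*2.5 - 8)/2 = 16.0
Step 3: Compute optimal value.
f(x*) = 8*2.5^2 - 8*2.5 = 30.0


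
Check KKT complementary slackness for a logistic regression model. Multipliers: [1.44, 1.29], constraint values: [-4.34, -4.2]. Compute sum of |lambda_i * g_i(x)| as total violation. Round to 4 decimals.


KKT complementary slackness check:
lambda_1 * g_1 = 1.44 * -4.34 = -6.2496
lambda_2 * g_2 = 1.29 * -4.2 = -5.418
Total violation = 6.2496 + 5.418 = 11.6676


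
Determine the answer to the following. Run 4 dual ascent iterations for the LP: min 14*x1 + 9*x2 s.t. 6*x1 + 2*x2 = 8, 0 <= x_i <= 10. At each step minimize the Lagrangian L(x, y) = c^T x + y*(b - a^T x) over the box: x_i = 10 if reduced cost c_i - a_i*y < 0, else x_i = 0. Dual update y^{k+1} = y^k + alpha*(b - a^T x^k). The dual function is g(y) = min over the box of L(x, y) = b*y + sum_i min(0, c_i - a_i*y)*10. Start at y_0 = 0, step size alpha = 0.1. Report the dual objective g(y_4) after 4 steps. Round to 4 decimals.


Dual ascent for LP: min 14*x1 + 9*x2, 6*x1 + 2*x2 = 8, 0 <= x_i <= 10
Step 1: y^k = 0.0, reduced costs: (14.0, 9.0)
  x^k = (0.0, 0.0), subgradient = b - a^T x = 8.0
  y^{k+1} = 0.0 + 0.1*8.0 = 0.8
Step 2: y^k = 0.8, reduced costs: (9.2, 7.4)
  x^k = (0.0, 0.0), subgradient = b - a^T x = 8.0
  y^{k+1} = 0.8 + 0.1*8.0 = 1.6
Step 3: y^k = 1.6, reduced costs: (4.4, 5.8)
  x^k = (0.0, 0.0), subgradient = b - a^T x = 8.0
  y^{k+1} = 1.6 + 0.1*8.0 = 2.4
Step 4: y^k = 2.4, reduced costs: (-0.4, 4.2)
  x^k = (10.0, 0.0), subgradient = b - a^T x = -52.0
  y^{k+1} = 2.4 + 0.1*-52.0 = -2.8
Dual objective at y_4 = -2.8: reduced costs (30.8, 14.6), box minimizer x = (0.0, 0.0)
g(y_4) = b*y + (c1 - a1*y)*x1 + (c2 - a2*y)*x2 = 8*(-2.8) + 30.8*0.0 + 14.6*0.0 = -22.4 + 0.0 + 0.0 = -22.4


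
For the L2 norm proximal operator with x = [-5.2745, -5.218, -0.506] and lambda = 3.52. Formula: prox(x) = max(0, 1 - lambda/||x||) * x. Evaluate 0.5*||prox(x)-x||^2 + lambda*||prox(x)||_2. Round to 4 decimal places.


Step 1: Compute ||x||.
||x|| = 7.4367
Step 2: Compute scaling factor.
scale = max(0, 1 - 3.52/7.4367) = 0.5267
Step 3: prox(x) = [-2.7779, -2.7482, -0.2665]
||prox(x)|| = 3.9167
Step 4: Proximal objective.
0.5*||prox-x||^2 = 6.1952
lambda*||prox|| = 13.7868
Total = 19.9818


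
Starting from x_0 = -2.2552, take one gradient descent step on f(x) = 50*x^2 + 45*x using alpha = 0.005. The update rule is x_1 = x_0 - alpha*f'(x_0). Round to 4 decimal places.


We compute the gradient at x_0 and apply the update.
f'(x) = 100*x + 45
f'(-2.2552) = 100*-2.2552 + 45 = -180.52
x_1 = -2.2552 - 0.005*-180.52 = -1.3526


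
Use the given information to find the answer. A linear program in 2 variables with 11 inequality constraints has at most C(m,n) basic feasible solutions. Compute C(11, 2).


Each vertex corresponds to some choice of n active constraints out of m, so the number of vertices is at most C(m, n) = m! / (n!(m-n)!).
m = 11, n = 2
Numerator: 11 * 10
Denominator: 2! = 2
C(11, 2) = 55


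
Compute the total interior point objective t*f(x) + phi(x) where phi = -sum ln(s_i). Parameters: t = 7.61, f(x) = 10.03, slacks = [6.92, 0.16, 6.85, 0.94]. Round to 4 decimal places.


Step 1: Compute log-barrier.
ln values: [1.9344, -1.8326, 1.9242, -0.0619]
phi = -(1.9344 - 1.8326 + 1.9242 - 0.0619) = -1.9642
Step 2: Compute augmented objective.
t*f(x) = 7.61*10.03 = 76.3283
Total = 76.3283 - 1.9642 = 74.3641


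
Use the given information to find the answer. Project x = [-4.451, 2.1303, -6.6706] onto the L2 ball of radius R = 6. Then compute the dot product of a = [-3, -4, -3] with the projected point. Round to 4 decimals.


Step 1: Compute ||x|| (intermediates to 6 decimals).
||x|| = sqrt((-4.451)^2 + 2.1303^2 + (-6.6706)^2) = 8.297378
Step 2: Project.
Since ||x|| > R, scale = R/||x|| = 6/8.297378 = 0.72312, proj(x) = scale * x
proj(x) = [-3.218607, 1.540463, -4.823644]
Step 3: Dot product.
a^T * proj(x) = -3*(-3.218607) - 4*1.540463 - 3*(-4.823644) = 17.9649


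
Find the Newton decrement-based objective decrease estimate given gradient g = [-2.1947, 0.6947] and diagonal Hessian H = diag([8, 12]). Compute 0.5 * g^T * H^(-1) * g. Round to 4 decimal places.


Step 1: H is diagonal, so H^(-1) * g = [-0.2743, 0.0579].
Step 2: g^T H^(-1) g = sum_i g_i^2 / H_ii
  = (-2.1947)^2/8 + (0.6947)^2/12
  = 0.6021 + 0.0402 = 0.6423
Step 3: Objective decrease = 0.5 * g^T H^(-1) g = 0.3212


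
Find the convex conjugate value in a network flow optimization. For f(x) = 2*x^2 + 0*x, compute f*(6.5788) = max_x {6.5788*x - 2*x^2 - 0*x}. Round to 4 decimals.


f*(y) = sup_x {y*x - a*x^2 - b*x} = sup_x {(y-b)*x - a*x^2}
FOC: (y - b) - 2a*x = 0 => x* = (y - b)/(2a)
x* = (6.5788 - 0)/(2*2) = 1.6447
f*(6.5788) = (y-b)^2/(4a) = (6.5788 - 0)^2/(4*2)
= 43.2806/8 = 5.4101


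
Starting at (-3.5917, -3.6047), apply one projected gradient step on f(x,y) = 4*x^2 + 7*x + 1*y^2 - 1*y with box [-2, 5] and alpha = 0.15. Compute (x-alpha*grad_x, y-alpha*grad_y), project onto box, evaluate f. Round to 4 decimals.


Step 1: Compute gradient at (-3.5917, -3.6047).
grad_x = 2*4*-3.5917 + 7 = -21.7336
grad_y = 2*1*-3.6047 - 1 = -8.2094
Step 2: Gradient step.
x_raw = -3.5917 - 0.15*-21.7336 = -0.3317
y_raw = -3.6047 - 0.15*-8.2094 = -2.3733
Step 3: Project onto [-2, 5].
x_proj = clip(-0.3317) = -0.3317
y_proj = clip(-2.3733) = -2.0
Step 4: Evaluate f.
f(-0.3317, -2.0) = 4.1184


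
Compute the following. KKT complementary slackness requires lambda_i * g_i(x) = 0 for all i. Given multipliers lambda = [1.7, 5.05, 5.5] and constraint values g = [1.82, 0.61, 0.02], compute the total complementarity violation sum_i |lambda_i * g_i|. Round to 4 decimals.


KKT complementary slackness check:
lambda_1 * g_1 = 1.7 * 1.82 = 3.094
lambda_2 * g_2 = 5.05 * 0.61 = 3.0805
lambda_3 * g_3 = 5.5 * 0.02 = 0.11
Total violation = 3.094 + 3.0805 + 0.11 = 6.2845


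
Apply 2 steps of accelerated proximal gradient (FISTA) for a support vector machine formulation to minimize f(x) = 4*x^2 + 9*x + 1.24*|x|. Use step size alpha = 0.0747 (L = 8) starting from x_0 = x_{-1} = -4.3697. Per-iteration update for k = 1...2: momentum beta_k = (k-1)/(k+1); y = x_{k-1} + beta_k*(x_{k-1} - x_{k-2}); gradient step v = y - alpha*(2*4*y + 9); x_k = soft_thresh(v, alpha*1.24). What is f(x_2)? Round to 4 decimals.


FISTA on f(x) = 4*x^2 + 9*x + 1.24*|x|
L = 8, alpha = 0.0747
Iteration 1: beta = 0.0, y = -4.3697 + 0.0*(-4.3697 + 4.3697) = -4.3697
  grad(y) = -25.9576, v = y - alpha*grad = -2.4307
  prox(v) = soft_thresh(-2.4307, 0.0926) = -2.338
Iteration 2: beta = 0.3333, y = -2.338 + 0.3333*(-2.338 + 4.3697) = -1.6608
  grad(y) = -4.2866, v = y - alpha*grad = -1.3406
  prox(v) = soft_thresh(-1.3406, 0.0926) = -1.248
f(x_2) = 4*(-1.248)^2 + 9*(-1.248) + 1.24*|-1.248| = -3.4545


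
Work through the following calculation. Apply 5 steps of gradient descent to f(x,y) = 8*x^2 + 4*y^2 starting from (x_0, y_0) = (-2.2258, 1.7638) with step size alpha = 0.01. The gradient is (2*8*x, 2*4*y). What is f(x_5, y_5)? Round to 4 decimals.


Gradient descent on f(x,y) = 8*x^2 + 4*y^2.
Starting point: (-2.2258, 1.7638), alpha = 0.01
Step 1: grad_x = 2*8*-2.2258 = -35.6128, grad_y = 2*4*1.7638 = 14.1104
  x_1 = -2.2258 - 0.01*-35.6128 = -1.8697
  y_1 = 1.7638 - 0.01*14.1104 = 1.6227
Step 2: grad_x = 2*8*-1.8697 = -29.9148, grad_y = 2*4*1.6227 = 12.9816
  x_2 = -1.8697 - 0.01*-29.9148 = -1.5705
  y_2 = 1.6227 - 0.01*12.9816 = 1.4929
Step 3: grad_x = 2*8*-1.5705 = -25.1284, grad_y = 2*4*1.4929 = 11.943
  x_3 = -1.5705 - 0.01*-25.1284 = -1.3192
  y_3 = 1.4929 - 0.01*11.943 = 1.3734
Step 4: grad_x = 2*8*-1.3192 = -21.1078, grad_y = 2*4*1.3734 = 10.9876
  x_4 = -1.3192 - 0.01*-21.1078 = -1.1082
  y_4 = 1.3734 - 0.01*10.9876 = 1.2636
Step 5: grad_x = 2*8*-1.1082 = -17.7306, grad_y = 2*4*1.2636 = 10.1086
  x_5 = -1.1082 - 0.01*-17.7306 = -0.9309
  y_5 = 1.2636 - 0.01*10.1086 = 1.1625
f(-0.9309, 1.1625) = 8*(-0.9309)^2 + 4*1.1625^2 = 12.3375


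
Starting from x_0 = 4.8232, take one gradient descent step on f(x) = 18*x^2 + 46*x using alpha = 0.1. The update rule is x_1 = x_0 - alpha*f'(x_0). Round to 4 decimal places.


We compute the gradient at x_0 and apply the update.
f'(x) = 36*x + 46
f'(4.8232) = 36*4.8232 + 46 = 219.6352
x_1 = 4.8232 - 0.1*219.6352 = -17.1403


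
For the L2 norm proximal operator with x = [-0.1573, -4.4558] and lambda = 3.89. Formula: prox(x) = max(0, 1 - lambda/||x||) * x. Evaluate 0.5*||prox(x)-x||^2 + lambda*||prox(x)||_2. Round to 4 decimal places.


Step 1: Compute ||x||.
||x|| = 4.4586
Step 2: Compute scaling factor.
scale = max(0, 1 - 3.89/4.4586) = 0.1275
Step 3: prox(x) = [-0.0201, -0.5682]
||prox(x)|| = 0.5686
Step 4: Proximal objective.
0.5*||prox-x||^2 = 7.5661
lambda*||prox|| = 2.2119
Total = 9.7778


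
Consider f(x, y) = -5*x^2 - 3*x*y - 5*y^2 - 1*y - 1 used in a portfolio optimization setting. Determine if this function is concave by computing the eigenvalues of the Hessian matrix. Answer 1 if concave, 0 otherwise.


The Hessian of f(x,y) = -5*x^2 - 3*x*y - 5*y^2 - 1*y - 1 is:
H = [[-10, -3], [-3, -10]]
Trace = -10 - 10 = -20
Determinant = -10*-10 - (-3)^2 = 91
Discriminant = (-20)^2 - 4*91 = 36.0
Eigenvalues: lambda_1 = -13.0, lambda_2 = -7.0
The function is concave.

1


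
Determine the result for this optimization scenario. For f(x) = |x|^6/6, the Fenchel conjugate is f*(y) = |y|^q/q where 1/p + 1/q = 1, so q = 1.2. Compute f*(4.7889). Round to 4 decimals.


The conjugate exponent q satisfies 1/p + 1/q = 1.
p = 6, so q = 6/(6 - 1) = 1.2
|y|^q = 4.7889^1.2 = 6.5506
f*(4.7889) = 6.5506 / 1.2 = 5.4589


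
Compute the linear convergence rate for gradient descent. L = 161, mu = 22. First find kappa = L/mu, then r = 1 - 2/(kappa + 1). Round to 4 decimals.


Step 1: Compute the condition number.
kappa = L/mu = 161/22 = 7.3182
Step 2: Compute the convergence rate.
r = 1 - 2/(kappa + 1) = 1 - 2*mu/(L + mu) = (L - mu)/(L + mu) = 139/183 = 0.7596


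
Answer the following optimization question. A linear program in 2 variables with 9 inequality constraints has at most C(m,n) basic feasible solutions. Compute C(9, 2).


Each vertex corresponds to some choice of n active constraints out of m, so the number of vertices is at most C(m, n) = m! / (n!(m-n)!).
m = 9, n = 2
Numerator: 9 * 8
Denominator: 2! = 2
C(9, 2) = 36


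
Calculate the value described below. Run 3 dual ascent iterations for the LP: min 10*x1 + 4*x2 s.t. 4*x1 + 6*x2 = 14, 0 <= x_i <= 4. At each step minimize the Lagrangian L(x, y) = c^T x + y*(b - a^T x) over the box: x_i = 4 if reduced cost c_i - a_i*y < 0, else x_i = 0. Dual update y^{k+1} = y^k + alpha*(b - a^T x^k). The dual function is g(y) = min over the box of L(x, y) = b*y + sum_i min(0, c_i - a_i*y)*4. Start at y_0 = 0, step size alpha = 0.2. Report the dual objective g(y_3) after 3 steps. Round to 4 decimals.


Dual ascent for LP: min 10*x1 + 4*x2, 4*x1 + 6*x2 = 14, 0 <= x_i <= 4
Step 1: y^k = 0.0, reduced costs: (10.0, 4.0)
  x^k = (0.0, 0.0), subgradient = b - a^T x = 14.0
  y^{k+1} = 0.0 + 0.2*14.0 = 2.8
Step 2: y^k = 2.8, reduced costs: (-1.2, -12.8)
  x^k = (4.0, 4.0), subgradient = b - a^T x = -26.0
  y^{k+1} = 2.8 + 0.2*-26.0 = -2.4
Step 3: y^k = -2.4, reduced costs: (19.6, 18.4)
  x^k = (0.0, 0.0), subgradient = b - a^T x = 14.0
  y^{k+1} = -2.4 + 0.2*14.0 = 0.4
Dual objective at y_3 = 0.4: reduced costs (8.4, 1.6), box minimizer x = (0.0, 0.0)
g(y_3) = b*y + (c1 - a1*y)*x1 + (c2 - a2*y)*x2 = 14*0.4 + 8.4*0.0 + 1.6*0.0 = 5.6 + 0.0 + 0.0 = 5.6


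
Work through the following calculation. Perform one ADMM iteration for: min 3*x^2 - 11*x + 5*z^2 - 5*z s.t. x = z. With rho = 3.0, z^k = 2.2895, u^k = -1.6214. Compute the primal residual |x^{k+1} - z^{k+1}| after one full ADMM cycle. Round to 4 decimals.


ADMM iteration with rho = 3.0, z^k = 2.2895, u^k = -1.6214
Step 1: x-update.
Minimize 3*x^2 - 11*x + (3.0/2)*(x - 2.2895 - 1.6214)^2
FOC: (2*3 + 3.0)*x = 11 + 3.0*(2.2895 + 1.6214)
x^{k+1} = 2.5259
Step 2: z-update.
Minimize 5*z^2 - 5*z + (3.0/2)*(2.5259 - z - 1.6214)^2
FOC: (2*5 + 3.0)*z = 5 + 3.0*(2.5259 - 1.6214)
z^{k+1} = 0.5933
Step 3: u-update.
u^{k+1} = -1.6214 + 2.5259 - 0.5933 = 0.3111
Step 4: Primal residual = |2.5259 - 0.5933| = 1.9325


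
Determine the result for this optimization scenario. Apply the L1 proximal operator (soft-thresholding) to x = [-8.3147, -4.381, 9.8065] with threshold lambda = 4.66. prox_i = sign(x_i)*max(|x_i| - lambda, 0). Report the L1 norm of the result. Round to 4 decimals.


Soft-thresholding with lambda = 4.66:
prox(-8.3147) = sign(-8.3147)*max(|-8.3147| - 4.66, 0) = -3.6547
prox(-4.381) = sign(-4.381)*max(|-4.381| - 4.66, 0) = 0.0
prox(9.8065) = sign(9.8065)*max(|9.8065| - 4.66, 0) = 5.1465
prox(x) = [-3.6547, 0.0, 5.1465]
||prox(x)||_1 = 3.6547 + 0.0 + 5.1465 = 8.8012


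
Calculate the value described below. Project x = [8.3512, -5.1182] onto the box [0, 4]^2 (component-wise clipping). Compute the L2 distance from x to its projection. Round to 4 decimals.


Project each component onto [0, 4].
clip(8.3512) = 4.0, clip(-5.1182) = 0.0
Projection = [4.0, 0.0]
Squared diffs: [18.9329, 26.196]
Distance = sqrt(45.1289) = 6.7178


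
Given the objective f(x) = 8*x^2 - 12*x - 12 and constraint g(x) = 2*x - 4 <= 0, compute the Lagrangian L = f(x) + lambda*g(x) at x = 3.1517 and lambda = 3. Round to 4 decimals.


Step 1: Evaluate f(x).
f(3.1517) = 8*3.1517^2 - 12*3.1517 - 12 = 29.6453
Step 2: Evaluate g(x).
g(3.1517) = 2*3.1517 - 4 = 2.3034
Step 3: Compute Lagrangian.
L = 29.6453 + 3*2.3034 = 36.5555


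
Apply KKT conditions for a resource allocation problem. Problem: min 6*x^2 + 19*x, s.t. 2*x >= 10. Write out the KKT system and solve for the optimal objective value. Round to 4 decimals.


Step 1: Try lambda = 0 (constraint inactive).
x_unc = -19/(2*6) = -1.5833
Check: 2*-1.5833 = -3.1666 < 10 -- violated!
Step 2: Constraint must be active: 2*x = 10
x* = 10/2 = 5.0
lambda = (2*6*5.0 + 19)/2 = 39.5
Step 3: Compute optimal value.
f(x*) = 6*5.0^2 + 19*5.0 = 245.0


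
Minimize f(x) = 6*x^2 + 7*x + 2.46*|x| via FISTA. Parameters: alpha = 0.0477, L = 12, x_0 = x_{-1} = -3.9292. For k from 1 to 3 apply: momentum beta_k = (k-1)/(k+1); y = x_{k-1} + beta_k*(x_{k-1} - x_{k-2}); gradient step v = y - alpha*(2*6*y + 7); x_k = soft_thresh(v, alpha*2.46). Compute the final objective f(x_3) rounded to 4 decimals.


FISTA on f(x) = 6*x^2 + 7*x + 2.46*|x|
L = 12, alpha = 0.0477
Iteration 1: beta = 0.0, y = -3.9292 + 0.0*(-3.9292 + 3.9292) = -3.9292
  grad(y) = -40.1504, v = y - alpha*grad = -2.014
  prox(v) = soft_thresh(-2.014, 0.1173) = -1.8967
Iteration 2: beta = 0.3333, y = -1.8967 + 0.3333*(-1.8967 + 3.9292) = -1.2192
  grad(y) = -7.6301, v = y - alpha*grad = -0.8552
  prox(v) = soft_thresh(-0.8552, 0.1173) = -0.7379
Iteration 3: beta = 0.5, y = -0.7379 + 0.5*(-0.7379 + 1.8967) = -0.1585
  grad(y) = 5.0983, v = y - alpha*grad = -0.4017
  prox(v) = soft_thresh(-0.4017, 0.1173) = -0.2843
f(x_3) = 6*(-0.2843)^2 + 7*(-0.2843) + 2.46*|-0.2843| = -0.8058


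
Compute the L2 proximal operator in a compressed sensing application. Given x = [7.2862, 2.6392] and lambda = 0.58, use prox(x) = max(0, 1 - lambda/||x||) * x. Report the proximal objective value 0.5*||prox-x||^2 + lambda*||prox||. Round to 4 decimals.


Step 1: Compute ||x||.
||x|| = 7.7495
Step 2: Compute scaling factor.
scale = max(0, 1 - 0.58/7.7495) = 0.9252
Step 3: prox(x) = [6.7409, 2.4417]
||prox(x)|| = 7.1695
Step 4: Proximal objective.
0.5*||prox-x||^2 = 0.1682
lambda*||prox|| = 4.1583
Total = 4.3265


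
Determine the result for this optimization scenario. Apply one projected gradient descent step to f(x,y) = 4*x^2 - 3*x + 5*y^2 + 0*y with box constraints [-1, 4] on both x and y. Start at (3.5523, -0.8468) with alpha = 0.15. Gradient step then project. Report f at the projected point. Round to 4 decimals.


Step 1: Compute gradient at (3.5523, -0.8468).
grad_x = 2*4*3.5523 - 3 = 25.4184
grad_y = 2*5*-0.8468 + 0 = -8.468
Step 2: Gradient step.
x_raw = 3.5523 - 0.15*25.4184 = -0.2605
y_raw = -0.8468 - 0.15*-8.468 = 0.4234
Step 3: Project onto [-1, 4].
x_proj = clip(-0.2605) = -0.2605
y_proj = clip(0.4234) = 0.4234
Step 4: Evaluate f.
f(-0.2605, 0.4234) = 1.9491


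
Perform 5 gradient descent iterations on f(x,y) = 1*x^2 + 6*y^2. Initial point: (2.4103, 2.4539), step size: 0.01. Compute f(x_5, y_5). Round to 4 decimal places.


Gradient descent on f(x,y) = 1*x^2 + 6*y^2.
Starting point: (2.4103, 2.4539), alpha = 0.01
Step 1: grad_x = 2*1*2.4103 = 4.8206, grad_y = 2*6*2.4539 = 29.4468
  x_1 = 2.4103 - 0.01*4.8206 = 2.3621
  y_1 = 2.4539 - 0.01*29.4468 = 2.1594
Step 2: grad_x = 2*1*2.3621 = 4.7242, grad_y = 2*6*2.1594 = 25.9132
  x_2 = 2.3621 - 0.01*4.7242 = 2.3149
  y_2 = 2.1594 - 0.01*25.9132 = 1.9003
Step 3: grad_x = 2*1*2.3149 = 4.6297, grad_y = 2*6*1.9003 = 22.8036
  x_3 = 2.3149 - 0.01*4.6297 = 2.2686
  y_3 = 1.9003 - 0.01*22.8036 = 1.6723
Step 4: grad_x = 2*1*2.2686 = 4.5371, grad_y = 2*6*1.6723 = 20.0672
  x_4 = 2.2686 - 0.01*4.5371 = 2.2232
  y_4 = 1.6723 - 0.01*20.0672 = 1.4716
Step 5: grad_x = 2*1*2.2232 = 4.4464, grad_y = 2*6*1.4716 = 17.6591
  x_5 = 2.2232 - 0.01*4.4464 = 2.1787
  y_5 = 1.4716 - 0.01*17.6591 = 1.295
f(2.1787, 1.295) = 1*2.1787^2 + 6*1.295^2 = 14.809


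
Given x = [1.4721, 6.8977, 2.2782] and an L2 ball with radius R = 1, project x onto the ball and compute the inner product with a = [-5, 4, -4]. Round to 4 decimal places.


Step 1: Compute ||x|| (intermediates to 6 decimals).
||x|| = sqrt(1.4721^2 + 6.8977^2 + 2.2782^2) = 7.411851
Step 2: Project.
Since ||x|| > R, scale = R/||x|| = 1/7.411851 = 0.134919, proj(x) = scale * x
proj(x) = [0.198614, 0.930631, 0.307372]
Step 3: Dot product.
a^T * proj(x) = -5*0.198614 + 4*0.930631 - 4*0.307372 = 1.5


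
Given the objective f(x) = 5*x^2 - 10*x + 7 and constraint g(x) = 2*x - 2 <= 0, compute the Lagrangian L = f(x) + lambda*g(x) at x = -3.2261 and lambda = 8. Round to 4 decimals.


Step 1: Evaluate f(x).
f(-3.2261) = 5*(-3.2261)^2 - 10*(-3.2261) + 7 = 91.2996
Step 2: Evaluate g(x).
g(-3.2261) = 2*-3.2261 - 2 = -8.4522
Step 3: Compute Lagrangian.
L = 91.2996 + 8*-8.4522 = 23.682


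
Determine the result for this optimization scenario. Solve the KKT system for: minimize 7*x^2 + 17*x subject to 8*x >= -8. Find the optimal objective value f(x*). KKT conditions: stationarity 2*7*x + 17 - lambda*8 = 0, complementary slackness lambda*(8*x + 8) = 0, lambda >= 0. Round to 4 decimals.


Step 1: Try lambda = 0 (constraint inactive).
x_unc = -17/(2*7) = -1.2143
Check: 8*-1.2143 = -9.7144 < -8 -- violated!
Step 2: Constraint must be active: 8*x = -8
x* = -8/8 = -1.0
lambda = (2*7*(-1.0) + 17)/8 = 0.375
Step 3: Compute optimal value.
f(x*) = 7*(-1.0)^2 + 17*(-1.0) = -10.0


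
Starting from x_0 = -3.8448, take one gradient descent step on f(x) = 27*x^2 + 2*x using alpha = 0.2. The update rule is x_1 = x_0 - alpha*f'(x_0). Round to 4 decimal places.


We compute the gradient at x_0 and apply the update.
f'(x) = 54*x + 2
f'(-3.8448) = 54*-3.8448 + 2 = -205.6192
x_1 = -3.8448 - 0.2*-205.6192 = 37.279


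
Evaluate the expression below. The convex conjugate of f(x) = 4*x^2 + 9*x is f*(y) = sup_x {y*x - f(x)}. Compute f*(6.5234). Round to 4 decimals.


f*(y) = sup_x {y*x - a*x^2 - b*x} = sup_x {(y-b)*x - a*x^2}
FOC: (y - b) - 2a*x = 0 => x* = (y - b)/(2a)
x* = (6.5234 - 9)/(2*4) = -0.3096
f*(6.5234) = (y-b)^2/(4a) = (6.5234 - 9)^2/(4*4)
= 6.1335/16 = 0.3833


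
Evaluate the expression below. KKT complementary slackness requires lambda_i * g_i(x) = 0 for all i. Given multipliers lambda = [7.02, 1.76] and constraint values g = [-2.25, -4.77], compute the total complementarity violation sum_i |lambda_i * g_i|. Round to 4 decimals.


KKT complementary slackness check:
lambda_1 * g_1 = 7.02 * -2.25 = -15.795
lambda_2 * g_2 = 1.76 * -4.77 = -8.3952
Total violation = 15.795 + 8.3952 = 24.1902


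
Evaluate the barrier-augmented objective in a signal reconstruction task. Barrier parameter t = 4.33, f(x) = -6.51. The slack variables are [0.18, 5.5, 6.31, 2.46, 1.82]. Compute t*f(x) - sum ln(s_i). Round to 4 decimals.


Step 1: Compute log-barrier.
ln values: [-1.7148, 1.7047, 1.8421, 0.9002, 0.5988]
phi = -(-1.7148 + 1.7047 + 1.8421 + 0.9002 + 0.5988) = -3.3311
Step 2: Compute augmented objective.
t*f(x) = 4.33*-6.51 = -28.1883
Total = -28.1883 - 3.3311 = -31.5194


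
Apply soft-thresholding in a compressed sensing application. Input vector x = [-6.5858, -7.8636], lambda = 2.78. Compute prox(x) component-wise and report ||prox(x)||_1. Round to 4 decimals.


Soft-thresholding with lambda = 2.78:
prox(-6.5858) = sign(-6.5858)*max(|-6.5858| - 2.78, 0) = -3.8058
prox(-7.8636) = sign(-7.8636)*max(|-7.8636| - 2.78, 0) = -5.0836
prox(x) = [-3.8058, -5.0836]
||prox(x)||_1 = 3.8058 + 5.0836 = 8.8894


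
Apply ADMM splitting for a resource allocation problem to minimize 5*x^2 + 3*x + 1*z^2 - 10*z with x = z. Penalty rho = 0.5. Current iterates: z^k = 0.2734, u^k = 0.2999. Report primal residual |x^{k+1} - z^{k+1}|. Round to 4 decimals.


ADMM iteration with rho = 0.5, z^k = 0.2734, u^k = 0.2999
Step 1: x-update.
Minimize 5*x^2 + 3*x + (0.5/2)*(x - 0.2734 + 0.2999)^2
FOC: (2*5 + 0.5)*x = -3 + 0.5*(0.2734 - 0.2999)
x^{k+1} = -0.287
Step 2: z-update.
Minimize 1*z^2 - 10*z + (0.5/2)*(-0.287 - z + 0.2999)^2
FOC: (2*1 + 0.5)*z = 10 + 0.5*(-0.287 + 0.2999)
z^{k+1} = 4.0026
Step 3: u-update.
u^{k+1} = 0.2999 - 0.287 - 4.0026 = -3.9897
Step 4: Primal residual = |-0.287 - 4.0026| = 4.2896


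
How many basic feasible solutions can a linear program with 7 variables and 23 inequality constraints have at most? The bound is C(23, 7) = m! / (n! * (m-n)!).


Each vertex corresponds to some choice of n active constraints out of m, so the number of vertices is at most C(m, n) = m! / (n!(m-n)!).
m = 23, n = 7
Numerator: 23 * 22 * 21 * 20 * 19 * 18 * 17
Denominator: 7! = 5040
C(23, 7) = 245157


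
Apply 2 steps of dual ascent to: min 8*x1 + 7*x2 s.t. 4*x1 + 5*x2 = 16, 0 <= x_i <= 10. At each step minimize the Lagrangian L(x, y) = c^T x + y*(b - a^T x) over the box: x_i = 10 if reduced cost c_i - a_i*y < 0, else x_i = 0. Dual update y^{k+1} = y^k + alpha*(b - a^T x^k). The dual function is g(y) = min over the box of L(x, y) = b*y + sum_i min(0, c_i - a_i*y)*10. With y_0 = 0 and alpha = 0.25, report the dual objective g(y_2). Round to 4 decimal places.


Dual ascent for LP: min 8*x1 + 7*x2, 4*x1 + 5*x2 = 16, 0 <= x_i <= 10
Step 1: y^k = 0.0, reduced costs: (8.0, 7.0)
  x^k = (0.0, 0.0), subgradient = b - a^T x = 16.0
  y^{k+1} = 0.0 + 0.25*16.0 = 4.0
Step 2: y^k = 4.0, reduced costs: (-8.0, -13.0)
  x^k = (10.0, 10.0), subgradient = b - a^T x = -74.0
  y^{k+1} = 4.0 + 0.25*-74.0 = -14.5
Dual objective at y_2 = -14.5: reduced costs (66.0, 79.5), box minimizer x = (0.0, 0.0)
g(y_2) = b*y + (c1 - a1*y)*x1 + (c2 - a2*y)*x2 = 16*(-14.5) + 66.0*0.0 + 79.5*0.0 = -232.0 + 0.0 + 0.0 = -232.0


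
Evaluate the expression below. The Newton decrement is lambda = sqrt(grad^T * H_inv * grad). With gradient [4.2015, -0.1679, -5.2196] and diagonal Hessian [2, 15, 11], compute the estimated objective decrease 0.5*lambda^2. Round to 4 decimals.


Step 1: H is diagonal, so H^(-1) * g = [2.1008, -0.0112, -0.4745].
Step 2: g^T H^(-1) g = sum_i g_i^2 / H_ii
  = (4.2015)^2/2 + (-0.1679)^2/15 + (-5.2196)^2/11
  = 8.8263 + 0.0019 + 2.4767 = 11.3049
Step 3: Objective decrease = 0.5 * g^T H^(-1) g = 5.6525


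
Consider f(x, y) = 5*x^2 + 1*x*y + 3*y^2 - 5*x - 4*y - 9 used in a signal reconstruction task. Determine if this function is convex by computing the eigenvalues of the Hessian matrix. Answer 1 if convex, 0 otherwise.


The Hessian of f(x,y) = 5*x^2 + 1*x*y + 3*y^2 - 5*x - 4*y - 9 is:
H = [[10, 1], [1, 6]]
Trace = 10 + 6 = 16
Determinant = 10*6 - (1)^2 = 59
Discriminant = (16)^2 - 4*59 = 20.0
Eigenvalues: lambda_1 = 5.7639, lambda_2 = 10.2361
The function is convex.

1


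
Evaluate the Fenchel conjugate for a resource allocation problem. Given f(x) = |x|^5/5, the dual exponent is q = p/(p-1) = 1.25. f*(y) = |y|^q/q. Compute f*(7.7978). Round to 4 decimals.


The conjugate exponent q satisfies 1/p + 1/q = 1.
p = 5, so q = 5/(5 - 1) = 1.25
|y|^q = 7.7978^1.25 = 13.0306
f*(7.7978) = 13.0306 / 1.25 = 10.4245


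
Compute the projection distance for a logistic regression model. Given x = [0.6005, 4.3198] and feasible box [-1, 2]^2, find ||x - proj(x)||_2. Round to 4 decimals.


Project each component onto [-1, 2].
clip(0.6005) = 0.6005, clip(4.3198) = 2.0
Projection = [0.6005, 2.0]
Squared diffs: [0.0, 5.3815]
Distance = sqrt(5.3815) = 2.3198


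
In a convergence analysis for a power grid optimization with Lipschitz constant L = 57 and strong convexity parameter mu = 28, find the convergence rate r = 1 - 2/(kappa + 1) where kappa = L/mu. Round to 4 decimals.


Step 1: Compute the condition number.
kappa = L/mu = 57/28 = 2.0357
Step 2: Compute the convergence rate.
r = 1 - 2/(kappa + 1) = 1 - 2*mu/(L + mu) = (L - mu)/(L + mu) = 29/85 = 0.3412
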